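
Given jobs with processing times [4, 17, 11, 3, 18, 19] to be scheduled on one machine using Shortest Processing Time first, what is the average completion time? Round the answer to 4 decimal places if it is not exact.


Sort jobs by processing time (SPT order): [3, 4, 11, 17, 18, 19]
Compute completion times sequentially:
  Job 1: processing = 3, completes at 3
  Job 2: processing = 4, completes at 7
  Job 3: processing = 11, completes at 18
  Job 4: processing = 17, completes at 35
  Job 5: processing = 18, completes at 53
  Job 6: processing = 19, completes at 72
Sum of completion times = 188
Average completion time = 188/6 = 31.3333

31.3333


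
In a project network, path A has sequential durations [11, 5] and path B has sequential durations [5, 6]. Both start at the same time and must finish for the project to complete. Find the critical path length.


Path A total = 11 + 5 = 16
Path B total = 5 + 6 = 11
Critical path = longest path = max(16, 11) = 16

16


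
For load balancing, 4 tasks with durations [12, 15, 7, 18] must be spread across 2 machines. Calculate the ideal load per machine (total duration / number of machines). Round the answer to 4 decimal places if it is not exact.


Total processing time = 12 + 15 + 7 + 18 = 52
Number of machines = 2
Ideal balanced load = 52 / 2 = 26.0

26.0


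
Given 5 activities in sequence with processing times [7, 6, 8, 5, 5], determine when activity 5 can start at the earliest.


Activity 5 starts after activities 1 through 4 complete.
Predecessor durations: [7, 6, 8, 5]
ES = 7 + 6 + 8 + 5 = 26

26


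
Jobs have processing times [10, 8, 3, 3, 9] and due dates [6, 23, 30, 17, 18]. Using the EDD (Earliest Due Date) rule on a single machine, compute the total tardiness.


Sort by due date (EDD order): [(10, 6), (3, 17), (9, 18), (8, 23), (3, 30)]
Compute completion times and tardiness:
  Job 1: p=10, d=6, C=10, tardiness=max(0,10-6)=4
  Job 2: p=3, d=17, C=13, tardiness=max(0,13-17)=0
  Job 3: p=9, d=18, C=22, tardiness=max(0,22-18)=4
  Job 4: p=8, d=23, C=30, tardiness=max(0,30-23)=7
  Job 5: p=3, d=30, C=33, tardiness=max(0,33-30)=3
Total tardiness = 18

18


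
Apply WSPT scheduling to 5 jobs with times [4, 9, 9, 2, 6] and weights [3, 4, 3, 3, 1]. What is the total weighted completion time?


Compute p/w ratios and sort ascending (WSPT): [(2, 3), (4, 3), (9, 4), (9, 3), (6, 1)]
Compute weighted completion times:
  Job (p=2,w=3): C=2, w*C=3*2=6
  Job (p=4,w=3): C=6, w*C=3*6=18
  Job (p=9,w=4): C=15, w*C=4*15=60
  Job (p=9,w=3): C=24, w*C=3*24=72
  Job (p=6,w=1): C=30, w*C=1*30=30
Total weighted completion time = 186

186


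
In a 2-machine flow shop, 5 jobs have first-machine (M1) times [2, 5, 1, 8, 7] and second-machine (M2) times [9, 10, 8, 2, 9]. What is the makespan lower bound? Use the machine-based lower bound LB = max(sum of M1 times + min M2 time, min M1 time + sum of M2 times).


LB1 = sum(M1 times) + min(M2 times) = 23 + 2 = 25
LB2 = min(M1 times) + sum(M2 times) = 1 + 38 = 39
Lower bound = max(LB1, LB2) = max(25, 39) = 39

39


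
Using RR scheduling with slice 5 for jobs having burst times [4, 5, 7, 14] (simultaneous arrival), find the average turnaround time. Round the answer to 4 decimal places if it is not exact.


Time quantum = 5
Execution trace:
  J1 runs 4 units, time = 4
  J2 runs 5 units, time = 9
  J3 runs 5 units, time = 14
  J4 runs 5 units, time = 19
  J3 runs 2 units, time = 21
  J4 runs 5 units, time = 26
  J4 runs 4 units, time = 30
Finish times: [4, 9, 21, 30]
Average turnaround = 64/4 = 16.0

16.0


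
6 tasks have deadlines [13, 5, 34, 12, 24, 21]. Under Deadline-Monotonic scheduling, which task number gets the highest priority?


Sort tasks by relative deadline (ascending):
  Task 2: deadline = 5
  Task 4: deadline = 12
  Task 1: deadline = 13
  Task 6: deadline = 21
  Task 5: deadline = 24
  Task 3: deadline = 34
Priority order (highest first): [2, 4, 1, 6, 5, 3]
Highest priority task = 2

2


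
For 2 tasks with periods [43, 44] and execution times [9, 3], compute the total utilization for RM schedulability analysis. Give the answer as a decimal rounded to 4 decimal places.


Compute individual utilizations (exact fractions):
  Task 1: C/T = 9/43 (approx. 0.2093)
  Task 2: C/T = 3/44 (approx. 0.0682)
Total utilization U = 9/43 + 3/44 = 525/1892
Rounded to 4 decimal places: U = 0.2775
RM (Liu & Layland) bound for 2 tasks = 0.828427; compare with U = 525/1892 (approx. 0.277484)
U <= bound, so schedulable by RM sufficient condition.

0.2775


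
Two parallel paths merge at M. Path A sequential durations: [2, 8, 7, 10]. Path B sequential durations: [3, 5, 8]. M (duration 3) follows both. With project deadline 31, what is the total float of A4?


Forward pass: ES(A4) = sum of predecessors on chain A = 17
EF = ES + duration = 17 + 10 = 27
Backward pass: LF(M) = deadline = 31; LS(M) = 31 - 3 = 28
LF(A4) = LS(M) - sum(successors on chain A) = 28 - 0 = 28
LS = LF - duration = 28 - 10 = 18
Total float = LS - ES = 18 - 17 = 1

1


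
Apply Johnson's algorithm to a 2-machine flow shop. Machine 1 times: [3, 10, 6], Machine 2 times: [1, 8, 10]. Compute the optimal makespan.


Apply Johnson's rule:
  Group 1 (a <= b): [(3, 6, 10)]
  Group 2 (a > b): [(2, 10, 8), (1, 3, 1)]
Optimal job order: [3, 2, 1]
Schedule:
  Job 3: M1 done at 6, M2 done at 16
  Job 2: M1 done at 16, M2 done at 24
  Job 1: M1 done at 19, M2 done at 25
Makespan = 25

25


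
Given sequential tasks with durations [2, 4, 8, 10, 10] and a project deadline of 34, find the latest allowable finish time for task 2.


LF(activity 2) = deadline - sum of successor durations
Successors: activities 3 through 5 with durations [8, 10, 10]
Sum of successor durations = 28
LF = 34 - 28 = 6

6


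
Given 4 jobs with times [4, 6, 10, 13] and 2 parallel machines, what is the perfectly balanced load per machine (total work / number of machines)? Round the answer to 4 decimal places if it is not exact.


Total processing time = 4 + 6 + 10 + 13 = 33
Number of machines = 2
Ideal balanced load = 33 / 2 = 16.5

16.5


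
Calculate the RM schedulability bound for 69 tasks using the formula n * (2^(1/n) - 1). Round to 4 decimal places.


Compute 2^(1/69) = 1.0100962378
Subtract 1: 1.0100962378 - 1 = 0.0100962378
Multiply by n: 69 * 0.0100962378 = 0.6966404082
Round to 4 dp: 0.6966

0.6966


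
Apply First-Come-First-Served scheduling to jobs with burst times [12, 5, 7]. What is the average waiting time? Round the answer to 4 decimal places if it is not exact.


FCFS order (as given): [12, 5, 7]
Waiting times:
  Job 1: wait = 0
  Job 2: wait = 12
  Job 3: wait = 17
Sum of waiting times = 29
Average waiting time = 29/3 = 9.6667

9.6667


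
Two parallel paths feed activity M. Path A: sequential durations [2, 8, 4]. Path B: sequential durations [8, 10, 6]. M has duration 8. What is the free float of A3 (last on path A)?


ES(A3) = sum of predecessors on chain A = 10
EF(A3) = ES + duration = 10 + 4 = 14
Successor of A3 is M. ES(M) = max(sum(A), sum(B)) = max(14, 24) = 24
Free float = ES(successor) - EF(current) = 24 - 14 = 10

10


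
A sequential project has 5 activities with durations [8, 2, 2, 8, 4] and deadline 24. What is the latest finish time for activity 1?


LF(activity 1) = deadline - sum of successor durations
Successors: activities 2 through 5 with durations [2, 2, 8, 4]
Sum of successor durations = 16
LF = 24 - 16 = 8

8


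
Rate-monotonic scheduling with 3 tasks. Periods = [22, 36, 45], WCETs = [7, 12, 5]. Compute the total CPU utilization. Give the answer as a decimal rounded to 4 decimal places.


Compute individual utilizations (exact fractions):
  Task 1: C/T = 7/22 (approx. 0.3182)
  Task 2: C/T = 12/36 = 1/3 (approx. 0.3333)
  Task 3: C/T = 5/45 = 1/9 (approx. 0.1111)
Total utilization U = 7/22 + 1/3 + 1/9 = 151/198
Rounded to 4 decimal places: U = 0.7626
RM (Liu & Layland) bound for 3 tasks = 0.779763; compare with U = 151/198 (approx. 0.762626)
U <= bound, so schedulable by RM sufficient condition.

0.7626


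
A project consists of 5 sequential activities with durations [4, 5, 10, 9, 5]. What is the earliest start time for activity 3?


Activity 3 starts after activities 1 through 2 complete.
Predecessor durations: [4, 5]
ES = 4 + 5 = 9

9


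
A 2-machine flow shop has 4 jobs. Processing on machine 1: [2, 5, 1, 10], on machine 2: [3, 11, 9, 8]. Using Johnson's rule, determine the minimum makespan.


Apply Johnson's rule:
  Group 1 (a <= b): [(3, 1, 9), (1, 2, 3), (2, 5, 11)]
  Group 2 (a > b): [(4, 10, 8)]
Optimal job order: [3, 1, 2, 4]
Schedule:
  Job 3: M1 done at 1, M2 done at 10
  Job 1: M1 done at 3, M2 done at 13
  Job 2: M1 done at 8, M2 done at 24
  Job 4: M1 done at 18, M2 done at 32
Makespan = 32

32


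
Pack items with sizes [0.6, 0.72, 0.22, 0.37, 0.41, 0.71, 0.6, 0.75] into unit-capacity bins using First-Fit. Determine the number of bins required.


Place items sequentially using First-Fit:
  Item 0.6 -> new Bin 1
  Item 0.72 -> new Bin 2
  Item 0.22 -> Bin 1 (now 0.82)
  Item 0.37 -> new Bin 3
  Item 0.41 -> Bin 3 (now 0.78)
  Item 0.71 -> new Bin 4
  Item 0.6 -> new Bin 5
  Item 0.75 -> new Bin 6
Total bins used = 6

6


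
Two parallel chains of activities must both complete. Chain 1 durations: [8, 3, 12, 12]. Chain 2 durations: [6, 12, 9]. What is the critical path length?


Path A total = 8 + 3 + 12 + 12 = 35
Path B total = 6 + 12 + 9 = 27
Critical path = longest path = max(35, 27) = 35

35


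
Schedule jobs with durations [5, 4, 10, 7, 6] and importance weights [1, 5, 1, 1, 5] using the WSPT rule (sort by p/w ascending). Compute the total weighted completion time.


Compute p/w ratios and sort ascending (WSPT): [(4, 5), (6, 5), (5, 1), (7, 1), (10, 1)]
Compute weighted completion times:
  Job (p=4,w=5): C=4, w*C=5*4=20
  Job (p=6,w=5): C=10, w*C=5*10=50
  Job (p=5,w=1): C=15, w*C=1*15=15
  Job (p=7,w=1): C=22, w*C=1*22=22
  Job (p=10,w=1): C=32, w*C=1*32=32
Total weighted completion time = 139

139


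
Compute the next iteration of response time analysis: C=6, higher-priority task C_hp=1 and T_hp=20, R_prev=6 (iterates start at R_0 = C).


R_next = C + ceil(R_prev / T_hp) * C_hp
ceil(6 / 20) = ceil(0.3) = 1
Interference = 1 * 1 = 1
R_next = 6 + 1 = 7

7


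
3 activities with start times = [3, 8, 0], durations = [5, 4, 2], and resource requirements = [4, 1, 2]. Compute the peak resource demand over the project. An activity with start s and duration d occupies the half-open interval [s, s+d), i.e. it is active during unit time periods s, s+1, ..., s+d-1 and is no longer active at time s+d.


Each activity i is active on [start_i, start_i + duration_i).
Compute total resource usage per time slot:
  t=0: active resources = [2], total = 2
  t=1: active resources = [2], total = 2
  t=2: active resources = [], total = 0
  t=3: active resources = [4], total = 4
  t=4: active resources = [4], total = 4
  t=5: active resources = [4], total = 4
  t=6: active resources = [4], total = 4
  t=7: active resources = [4], total = 4
  t=8: active resources = [1], total = 1
  t=9: active resources = [1], total = 1
  t=10: active resources = [1], total = 1
  t=11: active resources = [1], total = 1
Peak resource demand = 4

4


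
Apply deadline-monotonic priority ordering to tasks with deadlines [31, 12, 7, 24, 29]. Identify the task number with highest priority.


Sort tasks by relative deadline (ascending):
  Task 3: deadline = 7
  Task 2: deadline = 12
  Task 4: deadline = 24
  Task 5: deadline = 29
  Task 1: deadline = 31
Priority order (highest first): [3, 2, 4, 5, 1]
Highest priority task = 3

3


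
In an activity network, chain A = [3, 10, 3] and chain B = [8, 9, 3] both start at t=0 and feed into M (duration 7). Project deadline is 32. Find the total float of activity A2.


Forward pass: ES(A2) = sum of predecessors on chain A = 3
EF = ES + duration = 3 + 10 = 13
Backward pass: LF(M) = deadline = 32; LS(M) = 32 - 7 = 25
LF(A2) = LS(M) - sum(successors on chain A) = 25 - 3 = 22
LS = LF - duration = 22 - 10 = 12
Total float = LS - ES = 12 - 3 = 9

9


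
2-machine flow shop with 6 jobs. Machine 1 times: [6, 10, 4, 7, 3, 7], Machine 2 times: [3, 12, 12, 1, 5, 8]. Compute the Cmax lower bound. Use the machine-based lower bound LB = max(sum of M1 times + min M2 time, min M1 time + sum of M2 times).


LB1 = sum(M1 times) + min(M2 times) = 37 + 1 = 38
LB2 = min(M1 times) + sum(M2 times) = 3 + 41 = 44
Lower bound = max(LB1, LB2) = max(38, 44) = 44

44


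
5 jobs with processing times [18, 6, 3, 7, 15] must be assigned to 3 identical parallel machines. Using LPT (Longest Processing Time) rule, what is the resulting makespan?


Sort jobs in decreasing order (LPT): [18, 15, 7, 6, 3]
Assign each job to the least loaded machine:
  Machine 1: jobs [18], load = 18
  Machine 2: jobs [15], load = 15
  Machine 3: jobs [7, 6, 3], load = 16
Makespan = max load = 18

18


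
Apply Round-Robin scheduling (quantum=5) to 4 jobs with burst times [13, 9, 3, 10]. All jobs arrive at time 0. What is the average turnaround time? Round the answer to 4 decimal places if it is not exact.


Time quantum = 5
Execution trace:
  J1 runs 5 units, time = 5
  J2 runs 5 units, time = 10
  J3 runs 3 units, time = 13
  J4 runs 5 units, time = 18
  J1 runs 5 units, time = 23
  J2 runs 4 units, time = 27
  J4 runs 5 units, time = 32
  J1 runs 3 units, time = 35
Finish times: [35, 27, 13, 32]
Average turnaround = 107/4 = 26.75

26.75


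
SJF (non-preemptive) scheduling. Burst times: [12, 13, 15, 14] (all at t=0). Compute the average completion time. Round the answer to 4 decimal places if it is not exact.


SJF order (ascending): [12, 13, 14, 15]
Completion times:
  Job 1: burst=12, C=12
  Job 2: burst=13, C=25
  Job 3: burst=14, C=39
  Job 4: burst=15, C=54
Average completion = 130/4 = 32.5

32.5


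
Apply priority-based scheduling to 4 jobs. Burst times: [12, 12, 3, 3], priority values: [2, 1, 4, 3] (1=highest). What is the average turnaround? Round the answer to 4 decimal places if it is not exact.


Sort by priority (ascending = highest first):
Order: [(1, 12), (2, 12), (3, 3), (4, 3)]
Completion times:
  Priority 1, burst=12, C=12
  Priority 2, burst=12, C=24
  Priority 3, burst=3, C=27
  Priority 4, burst=3, C=30
Average turnaround = 93/4 = 23.25

23.25


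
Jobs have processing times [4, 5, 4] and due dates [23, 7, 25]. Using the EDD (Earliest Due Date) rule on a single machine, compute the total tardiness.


Sort by due date (EDD order): [(5, 7), (4, 23), (4, 25)]
Compute completion times and tardiness:
  Job 1: p=5, d=7, C=5, tardiness=max(0,5-7)=0
  Job 2: p=4, d=23, C=9, tardiness=max(0,9-23)=0
  Job 3: p=4, d=25, C=13, tardiness=max(0,13-25)=0
Total tardiness = 0

0


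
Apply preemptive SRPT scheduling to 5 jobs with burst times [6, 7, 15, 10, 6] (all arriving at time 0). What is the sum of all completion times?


Since all jobs arrive at t=0, SRPT equals SPT ordering.
SPT order: [6, 6, 7, 10, 15]
Completion times:
  Job 1: p=6, C=6
  Job 2: p=6, C=12
  Job 3: p=7, C=19
  Job 4: p=10, C=29
  Job 5: p=15, C=44
Total completion time = 6 + 12 + 19 + 29 + 44 = 110

110


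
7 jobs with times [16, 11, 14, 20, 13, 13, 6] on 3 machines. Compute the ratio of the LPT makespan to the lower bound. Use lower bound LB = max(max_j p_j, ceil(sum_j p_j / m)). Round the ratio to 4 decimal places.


LPT order: [20, 16, 14, 13, 13, 11, 6]
Machine loads after assignment: [31, 29, 33]
LPT makespan = 33
Lower bound = max(max_job, ceil(total/3)) = max(20, 31) = 31
Ratio = 33 / 31 = 1.0645

1.0645


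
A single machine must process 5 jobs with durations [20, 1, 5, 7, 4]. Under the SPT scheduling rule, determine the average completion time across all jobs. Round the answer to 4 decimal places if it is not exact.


Sort jobs by processing time (SPT order): [1, 4, 5, 7, 20]
Compute completion times sequentially:
  Job 1: processing = 1, completes at 1
  Job 2: processing = 4, completes at 5
  Job 3: processing = 5, completes at 10
  Job 4: processing = 7, completes at 17
  Job 5: processing = 20, completes at 37
Sum of completion times = 70
Average completion time = 70/5 = 14.0

14.0


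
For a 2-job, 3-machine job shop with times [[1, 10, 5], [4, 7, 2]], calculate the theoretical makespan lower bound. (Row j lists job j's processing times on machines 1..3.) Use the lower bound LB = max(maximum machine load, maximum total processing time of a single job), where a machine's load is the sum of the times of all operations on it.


Machine loads:
  Machine 1: 1 + 4 = 5
  Machine 2: 10 + 7 = 17
  Machine 3: 5 + 2 = 7
Max machine load = 17
Job totals:
  Job 1: 16
  Job 2: 13
Max job total = 16
Lower bound = max(17, 16) = 17

17


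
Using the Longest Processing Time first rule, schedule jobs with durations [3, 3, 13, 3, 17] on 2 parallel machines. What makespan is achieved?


Sort jobs in decreasing order (LPT): [17, 13, 3, 3, 3]
Assign each job to the least loaded machine:
  Machine 1: jobs [17, 3], load = 20
  Machine 2: jobs [13, 3, 3], load = 19
Makespan = max load = 20

20


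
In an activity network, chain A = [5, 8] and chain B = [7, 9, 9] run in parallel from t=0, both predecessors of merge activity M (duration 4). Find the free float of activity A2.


ES(A2) = sum of predecessors on chain A = 5
EF(A2) = ES + duration = 5 + 8 = 13
Successor of A2 is M. ES(M) = max(sum(A), sum(B)) = max(13, 25) = 25
Free float = ES(successor) - EF(current) = 25 - 13 = 12

12


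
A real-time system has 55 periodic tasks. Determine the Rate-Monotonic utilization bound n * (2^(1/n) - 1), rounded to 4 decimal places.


Compute 2^(1/55) = 1.0126824244
Subtract 1: 1.0126824244 - 1 = 0.0126824244
Multiply by n: 55 * 0.0126824244 = 0.6975333420
Round to 4 dp: 0.6975

0.6975


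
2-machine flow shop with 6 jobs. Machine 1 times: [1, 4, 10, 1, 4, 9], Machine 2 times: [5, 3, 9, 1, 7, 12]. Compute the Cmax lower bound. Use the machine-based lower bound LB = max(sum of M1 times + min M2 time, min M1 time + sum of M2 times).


LB1 = sum(M1 times) + min(M2 times) = 29 + 1 = 30
LB2 = min(M1 times) + sum(M2 times) = 1 + 37 = 38
Lower bound = max(LB1, LB2) = max(30, 38) = 38

38


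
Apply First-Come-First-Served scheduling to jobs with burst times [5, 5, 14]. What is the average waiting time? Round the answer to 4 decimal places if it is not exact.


FCFS order (as given): [5, 5, 14]
Waiting times:
  Job 1: wait = 0
  Job 2: wait = 5
  Job 3: wait = 10
Sum of waiting times = 15
Average waiting time = 15/3 = 5.0

5.0


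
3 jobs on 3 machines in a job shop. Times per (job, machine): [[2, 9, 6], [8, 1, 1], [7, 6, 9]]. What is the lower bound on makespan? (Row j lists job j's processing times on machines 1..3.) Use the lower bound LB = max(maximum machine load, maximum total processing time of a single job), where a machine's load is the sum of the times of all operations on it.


Machine loads:
  Machine 1: 2 + 8 + 7 = 17
  Machine 2: 9 + 1 + 6 = 16
  Machine 3: 6 + 1 + 9 = 16
Max machine load = 17
Job totals:
  Job 1: 17
  Job 2: 10
  Job 3: 22
Max job total = 22
Lower bound = max(17, 22) = 22

22


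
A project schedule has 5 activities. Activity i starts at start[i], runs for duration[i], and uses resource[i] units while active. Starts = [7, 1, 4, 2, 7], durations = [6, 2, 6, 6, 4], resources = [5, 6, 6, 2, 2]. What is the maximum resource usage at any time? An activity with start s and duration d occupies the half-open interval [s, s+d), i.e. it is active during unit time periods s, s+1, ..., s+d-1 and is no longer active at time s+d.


Each activity i is active on [start_i, start_i + duration_i).
Compute total resource usage per time slot:
  t=0: active resources = [], total = 0
  t=1: active resources = [6], total = 6
  t=2: active resources = [6, 2], total = 8
  t=3: active resources = [2], total = 2
  t=4: active resources = [6, 2], total = 8
  t=5: active resources = [6, 2], total = 8
  t=6: active resources = [6, 2], total = 8
  t=7: active resources = [5, 6, 2, 2], total = 15
  t=8: active resources = [5, 6, 2], total = 13
  t=9: active resources = [5, 6, 2], total = 13
  t=10: active resources = [5, 2], total = 7
  t=11: active resources = [5], total = 5
  t=12: active resources = [5], total = 5
Peak resource demand = 15

15


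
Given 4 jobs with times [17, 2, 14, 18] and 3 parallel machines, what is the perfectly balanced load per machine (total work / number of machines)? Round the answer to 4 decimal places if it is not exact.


Total processing time = 17 + 2 + 14 + 18 = 51
Number of machines = 3
Ideal balanced load = 51 / 3 = 17.0

17.0


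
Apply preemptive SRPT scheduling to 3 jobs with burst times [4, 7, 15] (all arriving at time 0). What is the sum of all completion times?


Since all jobs arrive at t=0, SRPT equals SPT ordering.
SPT order: [4, 7, 15]
Completion times:
  Job 1: p=4, C=4
  Job 2: p=7, C=11
  Job 3: p=15, C=26
Total completion time = 4 + 11 + 26 = 41

41


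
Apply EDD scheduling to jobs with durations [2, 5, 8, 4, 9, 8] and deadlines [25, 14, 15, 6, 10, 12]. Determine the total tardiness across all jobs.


Sort by due date (EDD order): [(4, 6), (9, 10), (8, 12), (5, 14), (8, 15), (2, 25)]
Compute completion times and tardiness:
  Job 1: p=4, d=6, C=4, tardiness=max(0,4-6)=0
  Job 2: p=9, d=10, C=13, tardiness=max(0,13-10)=3
  Job 3: p=8, d=12, C=21, tardiness=max(0,21-12)=9
  Job 4: p=5, d=14, C=26, tardiness=max(0,26-14)=12
  Job 5: p=8, d=15, C=34, tardiness=max(0,34-15)=19
  Job 6: p=2, d=25, C=36, tardiness=max(0,36-25)=11
Total tardiness = 54

54


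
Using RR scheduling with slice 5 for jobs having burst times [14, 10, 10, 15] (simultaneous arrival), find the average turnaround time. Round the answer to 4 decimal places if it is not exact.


Time quantum = 5
Execution trace:
  J1 runs 5 units, time = 5
  J2 runs 5 units, time = 10
  J3 runs 5 units, time = 15
  J4 runs 5 units, time = 20
  J1 runs 5 units, time = 25
  J2 runs 5 units, time = 30
  J3 runs 5 units, time = 35
  J4 runs 5 units, time = 40
  J1 runs 4 units, time = 44
  J4 runs 5 units, time = 49
Finish times: [44, 30, 35, 49]
Average turnaround = 158/4 = 39.5

39.5


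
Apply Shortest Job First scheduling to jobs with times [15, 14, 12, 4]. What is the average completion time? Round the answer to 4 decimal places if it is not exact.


SJF order (ascending): [4, 12, 14, 15]
Completion times:
  Job 1: burst=4, C=4
  Job 2: burst=12, C=16
  Job 3: burst=14, C=30
  Job 4: burst=15, C=45
Average completion = 95/4 = 23.75

23.75


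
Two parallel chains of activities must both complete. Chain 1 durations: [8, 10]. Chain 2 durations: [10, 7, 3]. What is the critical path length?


Path A total = 8 + 10 = 18
Path B total = 10 + 7 + 3 = 20
Critical path = longest path = max(18, 20) = 20

20


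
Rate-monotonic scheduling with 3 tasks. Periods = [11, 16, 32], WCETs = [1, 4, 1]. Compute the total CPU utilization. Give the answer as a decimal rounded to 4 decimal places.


Compute individual utilizations (exact fractions):
  Task 1: C/T = 1/11 (approx. 0.0909)
  Task 2: C/T = 4/16 = 1/4 (approx. 0.25)
  Task 3: C/T = 1/32 (approx. 0.0313)
Total utilization U = 1/11 + 1/4 + 1/32 = 131/352
Rounded to 4 decimal places: U = 0.3722
RM (Liu & Layland) bound for 3 tasks = 0.779763; compare with U = 131/352 (approx. 0.372159)
U <= bound, so schedulable by RM sufficient condition.

0.3722


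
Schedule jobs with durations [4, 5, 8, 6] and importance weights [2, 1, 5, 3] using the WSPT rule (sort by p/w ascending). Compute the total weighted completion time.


Compute p/w ratios and sort ascending (WSPT): [(8, 5), (4, 2), (6, 3), (5, 1)]
Compute weighted completion times:
  Job (p=8,w=5): C=8, w*C=5*8=40
  Job (p=4,w=2): C=12, w*C=2*12=24
  Job (p=6,w=3): C=18, w*C=3*18=54
  Job (p=5,w=1): C=23, w*C=1*23=23
Total weighted completion time = 141

141


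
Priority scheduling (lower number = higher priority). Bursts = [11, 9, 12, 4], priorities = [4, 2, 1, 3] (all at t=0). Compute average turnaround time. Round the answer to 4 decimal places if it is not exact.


Sort by priority (ascending = highest first):
Order: [(1, 12), (2, 9), (3, 4), (4, 11)]
Completion times:
  Priority 1, burst=12, C=12
  Priority 2, burst=9, C=21
  Priority 3, burst=4, C=25
  Priority 4, burst=11, C=36
Average turnaround = 94/4 = 23.5

23.5


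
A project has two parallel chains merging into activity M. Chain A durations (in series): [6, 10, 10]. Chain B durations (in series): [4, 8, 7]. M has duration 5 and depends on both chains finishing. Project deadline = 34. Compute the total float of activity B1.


Forward pass: ES(B1) = sum of predecessors on chain B = 0
EF = ES + duration = 0 + 4 = 4
Backward pass: LF(M) = deadline = 34; LS(M) = 34 - 5 = 29
LF(B1) = LS(M) - sum(successors on chain B) = 29 - 15 = 14
LS = LF - duration = 14 - 4 = 10
Total float = LS - ES = 10 - 0 = 10

10


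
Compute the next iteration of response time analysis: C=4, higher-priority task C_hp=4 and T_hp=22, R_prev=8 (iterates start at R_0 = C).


R_next = C + ceil(R_prev / T_hp) * C_hp
ceil(8 / 22) = ceil(0.3636) = 1
Interference = 1 * 4 = 4
R_next = 4 + 4 = 8
R_next = R_prev, so the iteration has converged (response time = 8).

8


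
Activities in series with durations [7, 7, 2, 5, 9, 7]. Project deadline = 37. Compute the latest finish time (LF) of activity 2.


LF(activity 2) = deadline - sum of successor durations
Successors: activities 3 through 6 with durations [2, 5, 9, 7]
Sum of successor durations = 23
LF = 37 - 23 = 14

14


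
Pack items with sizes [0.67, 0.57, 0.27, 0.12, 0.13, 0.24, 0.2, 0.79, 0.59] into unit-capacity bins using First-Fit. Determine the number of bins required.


Place items sequentially using First-Fit:
  Item 0.67 -> new Bin 1
  Item 0.57 -> new Bin 2
  Item 0.27 -> Bin 1 (now 0.94)
  Item 0.12 -> Bin 2 (now 0.69)
  Item 0.13 -> Bin 2 (now 0.82)
  Item 0.24 -> new Bin 3
  Item 0.2 -> Bin 3 (now 0.44)
  Item 0.79 -> new Bin 4
  Item 0.59 -> new Bin 5
Total bins used = 5

5


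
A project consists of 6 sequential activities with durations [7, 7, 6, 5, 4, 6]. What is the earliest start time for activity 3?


Activity 3 starts after activities 1 through 2 complete.
Predecessor durations: [7, 7]
ES = 7 + 7 = 14

14


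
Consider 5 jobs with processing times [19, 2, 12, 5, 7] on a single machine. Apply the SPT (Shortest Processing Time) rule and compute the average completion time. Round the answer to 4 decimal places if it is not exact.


Sort jobs by processing time (SPT order): [2, 5, 7, 12, 19]
Compute completion times sequentially:
  Job 1: processing = 2, completes at 2
  Job 2: processing = 5, completes at 7
  Job 3: processing = 7, completes at 14
  Job 4: processing = 12, completes at 26
  Job 5: processing = 19, completes at 45
Sum of completion times = 94
Average completion time = 94/5 = 18.8

18.8


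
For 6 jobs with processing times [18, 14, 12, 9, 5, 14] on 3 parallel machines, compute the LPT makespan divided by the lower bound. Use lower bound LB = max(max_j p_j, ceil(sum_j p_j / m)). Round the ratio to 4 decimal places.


LPT order: [18, 14, 14, 12, 9, 5]
Machine loads after assignment: [23, 26, 23]
LPT makespan = 26
Lower bound = max(max_job, ceil(total/3)) = max(18, 24) = 24
Ratio = 26 / 24 = 1.0833

1.0833


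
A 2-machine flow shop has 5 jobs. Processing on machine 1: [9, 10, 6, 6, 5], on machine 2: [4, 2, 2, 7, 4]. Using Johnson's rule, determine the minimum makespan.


Apply Johnson's rule:
  Group 1 (a <= b): [(4, 6, 7)]
  Group 2 (a > b): [(1, 9, 4), (5, 5, 4), (2, 10, 2), (3, 6, 2)]
Optimal job order: [4, 1, 5, 2, 3]
Schedule:
  Job 4: M1 done at 6, M2 done at 13
  Job 1: M1 done at 15, M2 done at 19
  Job 5: M1 done at 20, M2 done at 24
  Job 2: M1 done at 30, M2 done at 32
  Job 3: M1 done at 36, M2 done at 38
Makespan = 38

38


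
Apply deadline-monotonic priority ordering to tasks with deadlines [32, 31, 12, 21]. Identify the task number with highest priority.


Sort tasks by relative deadline (ascending):
  Task 3: deadline = 12
  Task 4: deadline = 21
  Task 2: deadline = 31
  Task 1: deadline = 32
Priority order (highest first): [3, 4, 2, 1]
Highest priority task = 3

3


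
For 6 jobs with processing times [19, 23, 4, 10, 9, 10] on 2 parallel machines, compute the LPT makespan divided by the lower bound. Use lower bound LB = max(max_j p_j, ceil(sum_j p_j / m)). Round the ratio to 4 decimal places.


LPT order: [23, 19, 10, 10, 9, 4]
Machine loads after assignment: [37, 38]
LPT makespan = 38
Lower bound = max(max_job, ceil(total/2)) = max(23, 38) = 38
Ratio = 38 / 38 = 1.0

1.0


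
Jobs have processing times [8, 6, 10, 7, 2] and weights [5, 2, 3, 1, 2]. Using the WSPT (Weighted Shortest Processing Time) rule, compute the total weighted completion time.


Compute p/w ratios and sort ascending (WSPT): [(2, 2), (8, 5), (6, 2), (10, 3), (7, 1)]
Compute weighted completion times:
  Job (p=2,w=2): C=2, w*C=2*2=4
  Job (p=8,w=5): C=10, w*C=5*10=50
  Job (p=6,w=2): C=16, w*C=2*16=32
  Job (p=10,w=3): C=26, w*C=3*26=78
  Job (p=7,w=1): C=33, w*C=1*33=33
Total weighted completion time = 197

197


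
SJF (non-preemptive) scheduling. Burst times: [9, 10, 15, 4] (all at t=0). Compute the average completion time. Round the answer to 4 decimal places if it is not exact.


SJF order (ascending): [4, 9, 10, 15]
Completion times:
  Job 1: burst=4, C=4
  Job 2: burst=9, C=13
  Job 3: burst=10, C=23
  Job 4: burst=15, C=38
Average completion = 78/4 = 19.5

19.5


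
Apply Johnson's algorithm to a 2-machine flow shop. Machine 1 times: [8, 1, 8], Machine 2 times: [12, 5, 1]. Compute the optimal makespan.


Apply Johnson's rule:
  Group 1 (a <= b): [(2, 1, 5), (1, 8, 12)]
  Group 2 (a > b): [(3, 8, 1)]
Optimal job order: [2, 1, 3]
Schedule:
  Job 2: M1 done at 1, M2 done at 6
  Job 1: M1 done at 9, M2 done at 21
  Job 3: M1 done at 17, M2 done at 22
Makespan = 22

22


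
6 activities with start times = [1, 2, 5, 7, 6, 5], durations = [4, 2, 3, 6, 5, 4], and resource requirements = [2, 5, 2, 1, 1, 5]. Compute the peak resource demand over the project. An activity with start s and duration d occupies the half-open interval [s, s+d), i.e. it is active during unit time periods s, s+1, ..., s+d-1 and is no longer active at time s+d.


Each activity i is active on [start_i, start_i + duration_i).
Compute total resource usage per time slot:
  t=0: active resources = [], total = 0
  t=1: active resources = [2], total = 2
  t=2: active resources = [2, 5], total = 7
  t=3: active resources = [2, 5], total = 7
  t=4: active resources = [2], total = 2
  t=5: active resources = [2, 5], total = 7
  t=6: active resources = [2, 1, 5], total = 8
  t=7: active resources = [2, 1, 1, 5], total = 9
  t=8: active resources = [1, 1, 5], total = 7
  t=9: active resources = [1, 1], total = 2
  t=10: active resources = [1, 1], total = 2
  t=11: active resources = [1], total = 1
  t=12: active resources = [1], total = 1
Peak resource demand = 9

9


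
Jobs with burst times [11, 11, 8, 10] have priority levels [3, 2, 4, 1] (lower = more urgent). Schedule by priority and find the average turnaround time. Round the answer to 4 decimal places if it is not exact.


Sort by priority (ascending = highest first):
Order: [(1, 10), (2, 11), (3, 11), (4, 8)]
Completion times:
  Priority 1, burst=10, C=10
  Priority 2, burst=11, C=21
  Priority 3, burst=11, C=32
  Priority 4, burst=8, C=40
Average turnaround = 103/4 = 25.75

25.75


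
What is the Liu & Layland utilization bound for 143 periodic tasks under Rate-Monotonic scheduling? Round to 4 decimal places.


Compute 2^(1/143) = 1.0048589497
Subtract 1: 1.0048589497 - 1 = 0.0048589497
Multiply by n: 143 * 0.0048589497 = 0.6948298071
Round to 4 dp: 0.6948

0.6948


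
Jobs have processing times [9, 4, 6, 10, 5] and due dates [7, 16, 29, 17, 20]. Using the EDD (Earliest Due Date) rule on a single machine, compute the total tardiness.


Sort by due date (EDD order): [(9, 7), (4, 16), (10, 17), (5, 20), (6, 29)]
Compute completion times and tardiness:
  Job 1: p=9, d=7, C=9, tardiness=max(0,9-7)=2
  Job 2: p=4, d=16, C=13, tardiness=max(0,13-16)=0
  Job 3: p=10, d=17, C=23, tardiness=max(0,23-17)=6
  Job 4: p=5, d=20, C=28, tardiness=max(0,28-20)=8
  Job 5: p=6, d=29, C=34, tardiness=max(0,34-29)=5
Total tardiness = 21

21


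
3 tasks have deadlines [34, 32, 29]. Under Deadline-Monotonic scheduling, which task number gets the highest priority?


Sort tasks by relative deadline (ascending):
  Task 3: deadline = 29
  Task 2: deadline = 32
  Task 1: deadline = 34
Priority order (highest first): [3, 2, 1]
Highest priority task = 3

3


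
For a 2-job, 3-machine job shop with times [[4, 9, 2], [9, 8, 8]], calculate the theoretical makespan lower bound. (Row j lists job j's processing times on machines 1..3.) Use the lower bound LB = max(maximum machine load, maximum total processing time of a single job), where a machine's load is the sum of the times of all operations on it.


Machine loads:
  Machine 1: 4 + 9 = 13
  Machine 2: 9 + 8 = 17
  Machine 3: 2 + 8 = 10
Max machine load = 17
Job totals:
  Job 1: 15
  Job 2: 25
Max job total = 25
Lower bound = max(17, 25) = 25

25


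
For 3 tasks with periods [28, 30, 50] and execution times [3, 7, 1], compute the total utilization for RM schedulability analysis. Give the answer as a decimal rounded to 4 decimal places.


Compute individual utilizations (exact fractions):
  Task 1: C/T = 3/28 (approx. 0.1071)
  Task 2: C/T = 7/30 (approx. 0.2333)
  Task 3: C/T = 1/50 (approx. 0.02)
Total utilization U = 3/28 + 7/30 + 1/50 = 757/2100
Rounded to 4 decimal places: U = 0.3605
RM (Liu & Layland) bound for 3 tasks = 0.779763; compare with U = 757/2100 (approx. 0.360476)
U <= bound, so schedulable by RM sufficient condition.

0.3605


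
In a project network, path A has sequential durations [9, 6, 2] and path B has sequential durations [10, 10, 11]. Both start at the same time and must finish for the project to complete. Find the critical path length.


Path A total = 9 + 6 + 2 = 17
Path B total = 10 + 10 + 11 = 31
Critical path = longest path = max(17, 31) = 31

31


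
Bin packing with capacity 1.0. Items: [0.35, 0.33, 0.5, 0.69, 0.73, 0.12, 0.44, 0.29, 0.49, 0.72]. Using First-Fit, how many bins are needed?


Place items sequentially using First-Fit:
  Item 0.35 -> new Bin 1
  Item 0.33 -> Bin 1 (now 0.68)
  Item 0.5 -> new Bin 2
  Item 0.69 -> new Bin 3
  Item 0.73 -> new Bin 4
  Item 0.12 -> Bin 1 (now 0.8)
  Item 0.44 -> Bin 2 (now 0.94)
  Item 0.29 -> Bin 3 (now 0.98)
  Item 0.49 -> new Bin 5
  Item 0.72 -> new Bin 6
Total bins used = 6

6


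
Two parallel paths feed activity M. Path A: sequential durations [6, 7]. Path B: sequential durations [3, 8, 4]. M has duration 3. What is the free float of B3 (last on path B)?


ES(B3) = sum of predecessors on chain B = 11
EF(B3) = ES + duration = 11 + 4 = 15
Successor of B3 is M. ES(M) = max(sum(A), sum(B)) = max(13, 15) = 15
Free float = ES(successor) - EF(current) = 15 - 15 = 0

0


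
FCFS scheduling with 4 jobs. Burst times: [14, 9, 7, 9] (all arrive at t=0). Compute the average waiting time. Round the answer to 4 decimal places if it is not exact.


FCFS order (as given): [14, 9, 7, 9]
Waiting times:
  Job 1: wait = 0
  Job 2: wait = 14
  Job 3: wait = 23
  Job 4: wait = 30
Sum of waiting times = 67
Average waiting time = 67/4 = 16.75

16.75


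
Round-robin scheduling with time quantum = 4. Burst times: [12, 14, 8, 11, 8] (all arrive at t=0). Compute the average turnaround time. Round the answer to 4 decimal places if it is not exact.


Time quantum = 4
Execution trace:
  J1 runs 4 units, time = 4
  J2 runs 4 units, time = 8
  J3 runs 4 units, time = 12
  J4 runs 4 units, time = 16
  J5 runs 4 units, time = 20
  J1 runs 4 units, time = 24
  J2 runs 4 units, time = 28
  J3 runs 4 units, time = 32
  J4 runs 4 units, time = 36
  J5 runs 4 units, time = 40
  J1 runs 4 units, time = 44
  J2 runs 4 units, time = 48
  J4 runs 3 units, time = 51
  J2 runs 2 units, time = 53
Finish times: [44, 53, 32, 51, 40]
Average turnaround = 220/5 = 44.0

44.0


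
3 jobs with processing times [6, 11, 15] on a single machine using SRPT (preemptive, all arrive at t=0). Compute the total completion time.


Since all jobs arrive at t=0, SRPT equals SPT ordering.
SPT order: [6, 11, 15]
Completion times:
  Job 1: p=6, C=6
  Job 2: p=11, C=17
  Job 3: p=15, C=32
Total completion time = 6 + 17 + 32 = 55

55


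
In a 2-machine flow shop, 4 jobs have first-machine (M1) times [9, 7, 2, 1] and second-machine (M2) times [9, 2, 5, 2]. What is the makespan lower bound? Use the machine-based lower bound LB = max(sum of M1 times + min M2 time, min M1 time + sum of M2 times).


LB1 = sum(M1 times) + min(M2 times) = 19 + 2 = 21
LB2 = min(M1 times) + sum(M2 times) = 1 + 18 = 19
Lower bound = max(LB1, LB2) = max(21, 19) = 21

21


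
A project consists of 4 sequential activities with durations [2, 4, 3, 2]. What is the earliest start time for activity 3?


Activity 3 starts after activities 1 through 2 complete.
Predecessor durations: [2, 4]
ES = 2 + 4 = 6

6


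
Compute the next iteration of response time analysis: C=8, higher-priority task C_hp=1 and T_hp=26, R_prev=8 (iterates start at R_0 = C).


R_next = C + ceil(R_prev / T_hp) * C_hp
ceil(8 / 26) = ceil(0.3077) = 1
Interference = 1 * 1 = 1
R_next = 8 + 1 = 9

9


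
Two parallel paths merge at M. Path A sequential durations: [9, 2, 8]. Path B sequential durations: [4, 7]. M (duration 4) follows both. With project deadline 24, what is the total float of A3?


Forward pass: ES(A3) = sum of predecessors on chain A = 11
EF = ES + duration = 11 + 8 = 19
Backward pass: LF(M) = deadline = 24; LS(M) = 24 - 4 = 20
LF(A3) = LS(M) - sum(successors on chain A) = 20 - 0 = 20
LS = LF - duration = 20 - 8 = 12
Total float = LS - ES = 12 - 11 = 1

1


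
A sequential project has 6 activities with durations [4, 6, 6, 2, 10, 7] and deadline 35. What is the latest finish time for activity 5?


LF(activity 5) = deadline - sum of successor durations
Successors: activities 6 through 6 with durations [7]
Sum of successor durations = 7
LF = 35 - 7 = 28

28


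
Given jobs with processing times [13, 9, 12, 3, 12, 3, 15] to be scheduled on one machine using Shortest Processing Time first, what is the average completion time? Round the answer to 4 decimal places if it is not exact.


Sort jobs by processing time (SPT order): [3, 3, 9, 12, 12, 13, 15]
Compute completion times sequentially:
  Job 1: processing = 3, completes at 3
  Job 2: processing = 3, completes at 6
  Job 3: processing = 9, completes at 15
  Job 4: processing = 12, completes at 27
  Job 5: processing = 12, completes at 39
  Job 6: processing = 13, completes at 52
  Job 7: processing = 15, completes at 67
Sum of completion times = 209
Average completion time = 209/7 = 29.8571

29.8571


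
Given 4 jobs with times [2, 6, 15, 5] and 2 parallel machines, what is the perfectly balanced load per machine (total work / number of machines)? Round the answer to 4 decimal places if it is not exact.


Total processing time = 2 + 6 + 15 + 5 = 28
Number of machines = 2
Ideal balanced load = 28 / 2 = 14.0

14.0


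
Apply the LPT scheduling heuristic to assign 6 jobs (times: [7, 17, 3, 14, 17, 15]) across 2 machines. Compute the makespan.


Sort jobs in decreasing order (LPT): [17, 17, 15, 14, 7, 3]
Assign each job to the least loaded machine:
  Machine 1: jobs [17, 15, 3], load = 35
  Machine 2: jobs [17, 14, 7], load = 38
Makespan = max load = 38

38


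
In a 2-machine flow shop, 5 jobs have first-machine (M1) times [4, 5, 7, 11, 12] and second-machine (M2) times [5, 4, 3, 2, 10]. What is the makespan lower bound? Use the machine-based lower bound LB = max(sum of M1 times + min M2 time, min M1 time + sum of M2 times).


LB1 = sum(M1 times) + min(M2 times) = 39 + 2 = 41
LB2 = min(M1 times) + sum(M2 times) = 4 + 24 = 28
Lower bound = max(LB1, LB2) = max(41, 28) = 41

41
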